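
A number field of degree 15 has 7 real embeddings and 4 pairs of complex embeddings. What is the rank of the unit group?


By Dirichlet's unit theorem:
rank = r1 + r2 - 1
= 7 + 4 - 1
= 10

10


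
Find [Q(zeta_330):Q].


The degree equals Euler's totient phi(330).
330 = 2 * 3 * 5 * 11
phi(330) = 80

80


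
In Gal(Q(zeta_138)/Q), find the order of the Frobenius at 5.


The Frobenius at p in Gal(Q(zeta_n)/Q) = (Z/nZ)* is the class of p, so its order is ord_138(5), the smallest k >= 1 with 5^k = 1 mod 138.
n = 138 = 2 * 3 * 23, phi(138) = 44; the order divides phi(n).
Divisors of 44: 1, 2, 4, 11, 22, 44
Repeated squaring mod 138: 5^1 = 5, 5^2 = 25, 5^4 = 73, 5^8 = 85, 5^16 = 49, 5^32 = 55
Test divisors in increasing order:
  k=1: 5^1 = 5 mod 138
  k=2: 5^2 = 25 mod 138
  k=4: 5^4 = 73 mod 138
  k=11: 5^11 = 85 * 25 * 5 = 137 mod 138
  k=22: 5^22 = 49 * 73 * 25 = 1 mod 138  <- first divisor giving 1
Order = 22

22


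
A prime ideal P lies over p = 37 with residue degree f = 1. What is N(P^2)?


N(P^a) = p^(a*f)
= 37^(2*1)
= 37^2
= 1369

1369


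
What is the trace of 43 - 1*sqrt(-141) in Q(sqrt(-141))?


Tr(a + b*sqrt(d)) = (a + b*sqrt(d)) + (a - b*sqrt(d)) = 2a
= 2 * (43)
= 86

86


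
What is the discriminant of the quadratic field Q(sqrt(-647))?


For K = Q(sqrt(d)) with d squarefree: disc(K) = d if d = 1 mod 4, and disc(K) = 4d if d = 2 or 3 mod 4.
Here d = -647, and d mod 4 = 1.
d = 1 mod 4 (O_K = Z[(1+sqrt(d))/2]), so disc(K) = d = -647

-647


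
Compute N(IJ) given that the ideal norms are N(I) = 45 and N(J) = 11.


N(IJ) = N(I) * N(J)
= 45 * 11
= 495

495


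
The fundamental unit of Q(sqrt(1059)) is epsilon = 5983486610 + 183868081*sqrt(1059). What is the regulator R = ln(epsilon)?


epsilon = 5983486610 + 183868081*sqrt(1059)
= 1.1967e+10
R = ln(1.1967e+10)
= 23.2054

23.2054


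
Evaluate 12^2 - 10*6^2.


x^2 - d*y^2
= 12^2 - 10*6^2
= 144 - 360
= -216

-216


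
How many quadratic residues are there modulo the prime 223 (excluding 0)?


For prime p, the number of non-zero quadratic residues is (p-1)/2.
= (223-1)/2
= 111

111


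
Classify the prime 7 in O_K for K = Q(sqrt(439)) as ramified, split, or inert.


K = Q(sqrt(439)). Since d mod 4 = 3, disc(K) = 1756.
Check p | disc: 1756 mod 7 = 6.
p does not divide disc. Compute Legendre symbol (d/p):
5^((7-1)/2) mod 7 = -1
(d/p) = -1, so p is inert: (p) stays prime with e=1, f=2, g=1.
Therefore p is inert.

inert


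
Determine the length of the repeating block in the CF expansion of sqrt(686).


Run the CF algorithm for sqrt(686).
a_0 = floor(sqrt(686)) = 26; set m_0=0, q_0=1.
Recurrence: m' = q*a - m,  q' = (d - m'^2)/q,  a' = floor((a_0 + m')/q').
  step 1: m=26, q=10, a=5
  step 2: m=24, q=11, a=4
  step 3: m=20, q=26, a=1
  step 4: m=6, q=25, a=1
  step 5: m=19, q=13, a=3
  step 6: m=20, q=22, a=2
  step 7: m=24, q=5, a=10
  step 8: m=26, q=2, a=26
  step 9: m=26, q=5, a=10
  step 10: m=24, q=22, a=2
  step 11: m=20, q=13, a=3
  step 12: m=19, q=25, a=1
  step 13: m=6, q=26, a=1
  step 14: m=20, q=11, a=4
  step 15: m=24, q=10, a=5
  step 16: m=26, q=1, a=52
a_16 = 2*a_0 = 52, so the period closes here.
sqrt(686) = [26; 5, 4, 1, 1, 3, 2, 10, 26, 10, 2, 3, 1, 1, 4, 5, 52]
Period length = 16

16


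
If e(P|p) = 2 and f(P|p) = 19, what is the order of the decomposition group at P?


|D_P| = e * f
= 2 * 19
= 38

38


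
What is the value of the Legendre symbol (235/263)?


p = 263 is prime, so compute (235/263) with the reciprocity algorithm (Jacobi-symbol steps: pull out 2s via (2/n), flip via reciprocity, reduce):
  reciprocity: (235/263) -> -(263/235)
  reduce: (28/235)
  pull out 2: (2/235) = -1  (since 235 mod 8 = 3)
  pull out 2: (2/235) = -1  (since 235 mod 8 = 3)
  reciprocity: (7/235) -> -(235/7)
  reduce: (4/7)
  pull out 2: (2/7) = +1  (since 7 mod 8 = 7)
  pull out 2: (2/7) = +1  (since 7 mod 8 = 7)
  (1/7) = 1
Product of signs = 1
(235/263) = 1

1


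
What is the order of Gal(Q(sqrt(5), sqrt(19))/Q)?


The 2 square roots of distinct primes are multiplicatively independent over Q,
so [K:Q] = 2^2 and Gal(K/Q) is isomorphic to (Z/2Z)^2.
|Gal| = 2^2 = 4

4


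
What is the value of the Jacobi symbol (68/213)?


Compute (68/213) via quadratic reciprocity:
  pull out 2: (2/213) = -1  (since 213 mod 8 = 5)
  pull out 2: (2/213) = -1  (since 213 mod 8 = 5)
  reciprocity: (17/213) -> +(213/17)
  reduce: (9/17)
  reciprocity: (9/17) -> +(17/9)
  reduce: (8/9)
  pull out 2: (2/9) = +1  (since 9 mod 8 = 1)
  pull out 2: (2/9) = +1  (since 9 mod 8 = 1)
  pull out 2: (2/9) = +1  (since 9 mod 8 = 1)
  (1/9) = 1
Product of signs = 1

1


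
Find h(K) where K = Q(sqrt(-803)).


K = Q(sqrt(-803)). d mod 4 = 1, so D = disc(K) = d = -803
h(K) equals the number of primitive reduced positive-definite forms (a, b, c) = a*x^2 + b*x*y + c*y^2 with b^2 - 4ac = D,
where reduced means |b| <= a <= c, with b >= 0 whenever |b| = a or a = c, and primitive means gcd(a, b, c) = 1.
Reduced forces 3a^2 <= |D| = 803, so 1 <= a <= 16; b must have the parity of D, and c = (b^2 - D)/(4a) must be an integer >= a.
Enumerate a = 1..16, b in [-a, a]:
  a=1: (1, 1, 201)  [1]
  a=2: none
  a=3: (3, -1, 67), (3, 1, 67)  [2]
  a=4..6: none
  a=7: (7, -3, 29), (7, 3, 29)  [2]
  a=8: none
  a=9: (9, -5, 23), (9, 5, 23)  [2]
  a=10: none
  a=11: (11, 11, 21)  [1]
  a=12: none
  a=13: (13, -9, 17), (13, 9, 17)  [2]
  a=14..16: none
Total reduced forms: 1 + 2 + 2 + 2 + 1 + 2 = 10
h = 10

10


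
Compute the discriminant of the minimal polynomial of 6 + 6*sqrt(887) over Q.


The element 6 + 6*sqrt(887) has minimal polynomial:
x^2 - 12*x - 31896
Discriminant = (-12)^2 - 4*(-31896)
= 144 + 127584
= 127728

127728


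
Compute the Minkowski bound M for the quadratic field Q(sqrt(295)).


d = 295, d mod 4 = 3, so disc(K) = 4d = 1180; |disc(K)| = 1180
Real quadratic field, so n = 2, s = r2 = 0, r1 = 2
M = (n!/n^n) * (4/pi)^s * sqrt(|disc(K)|) = (2!/2^2) * (4/pi)^0 * sqrt(1180)
= 0.5 * 1.000000 * 34.351128
= 17.1756

17.1756


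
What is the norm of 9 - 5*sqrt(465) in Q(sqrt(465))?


N(a + b*sqrt(d)) = a^2 - d*b^2
= (9)^2 - (465)*(-5)^2
= 81 - 11625
= -11544

-11544


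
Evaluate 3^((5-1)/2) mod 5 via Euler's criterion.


p = 5 is prime and the exponent is (p-1)/2 = 2, so by Euler's criterion 3^2 = (3/5) = +1 or -1 mod 5.
Compute by square-and-multiply:
  2 = 2 (binary 10)
  Repeated squaring mod 5: 3^1 = 3, 3^2 = 4
  3^2 = 4 mod 5
Result 4 = p - 1 = -1 mod 5: 3 is a quadratic non-residue mod 5. As a residue in [0, p-1] the value is 4.
3^2 mod 5 = 4

4


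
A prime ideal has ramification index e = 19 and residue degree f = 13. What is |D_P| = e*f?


|D_P| = e * f
= 19 * 13
= 247

247


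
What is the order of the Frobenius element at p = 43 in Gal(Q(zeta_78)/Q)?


The Frobenius at p in Gal(Q(zeta_n)/Q) = (Z/nZ)* is the class of p, so its order is ord_78(43), the smallest k >= 1 with 43^k = 1 mod 78.
n = 78 = 2 * 3 * 13, phi(78) = 24; the order divides phi(n).
Divisors of 24: 1, 2, 3, 4, 6, 8, 12, 24
Repeated squaring mod 78: 43^1 = 43, 43^2 = 55, 43^4 = 61, 43^8 = 55, 43^16 = 61
Test divisors in increasing order:
  k=1: 43^1 = 43 mod 78
  k=2: 43^2 = 55 mod 78
  k=3: 43^3 = 55 * 43 = 25 mod 78
  k=4: 43^4 = 61 mod 78
  k=6: 43^6 = 61 * 55 = 1 mod 78  <- first divisor giving 1
Order = 6

6


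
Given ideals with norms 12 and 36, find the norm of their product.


N(IJ) = N(I) * N(J)
= 12 * 36
= 432

432


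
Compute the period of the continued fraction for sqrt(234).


Run the CF algorithm for sqrt(234).
a_0 = floor(sqrt(234)) = 15; set m_0=0, q_0=1.
Recurrence: m' = q*a - m,  q' = (d - m'^2)/q,  a' = floor((a_0 + m')/q').
  step 1: m=15, q=9, a=3
  step 2: m=12, q=10, a=2
  step 3: m=8, q=17, a=1
  step 4: m=9, q=9, a=2
  step 5: m=9, q=17, a=1
  step 6: m=8, q=10, a=2
  step 7: m=12, q=9, a=3
  step 8: m=15, q=1, a=30
a_8 = 2*a_0 = 30, so the period closes here.
sqrt(234) = [15; 3, 2, 1, 2, 1, 2, 3, 30]
Period length = 8

8


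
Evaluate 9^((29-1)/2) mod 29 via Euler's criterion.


p = 29 is prime and the exponent is (p-1)/2 = 14, so by Euler's criterion 9^14 = (9/29) = +1 or -1 mod 29.
Compute by square-and-multiply:
  14 = 8 + 4 + 2 (binary 1110)
  Repeated squaring mod 29: 9^1 = 9, 9^2 = 23, 9^4 = 7, 9^8 = 20
  9^14 = 9^8 * 9^4 * 9^2 = 20 * 7 * 23 mod 29
    20 * 7 = 140 = 24 mod 29
    24 * 23 = 552 = 1 mod 29
  9^14 = 1 mod 29
Result 1: 9 is a quadratic residue mod 29.
9^14 mod 29 = 1

1


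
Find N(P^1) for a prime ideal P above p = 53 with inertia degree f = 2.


N(P^a) = p^(a*f)
= 53^(1*2)
= 53^2
= 2809

2809


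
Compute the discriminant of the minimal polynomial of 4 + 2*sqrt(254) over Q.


The element 4 + 2*sqrt(254) has minimal polynomial:
x^2 - 8*x - 1000
Discriminant = (-8)^2 - 4*(-1000)
= 64 + 4000
= 4064

4064


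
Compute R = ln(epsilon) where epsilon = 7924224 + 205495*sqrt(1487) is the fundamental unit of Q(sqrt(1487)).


epsilon = 7924224 + 205495*sqrt(1487)
= 1.5848e+07
R = ln(1.5848e+07)
= 16.5786

16.5786


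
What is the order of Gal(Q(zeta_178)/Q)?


|Gal(Q(zeta_178)/Q)| = phi(178)
= 88

88


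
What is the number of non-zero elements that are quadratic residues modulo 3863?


For prime p, the number of non-zero quadratic residues is (p-1)/2.
= (3863-1)/2
= 1931

1931


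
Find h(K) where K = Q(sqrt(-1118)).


K = Q(sqrt(-1118)). d mod 4 = 2, so D = disc(K) = 4d = -4472
h(K) equals the number of primitive reduced positive-definite forms (a, b, c) = a*x^2 + b*x*y + c*y^2 with b^2 - 4ac = D,
where reduced means |b| <= a <= c, with b >= 0 whenever |b| = a or a = c, and primitive means gcd(a, b, c) = 1.
Reduced forces 3a^2 <= |D| = 4472, so 1 <= a <= 38; b must have the parity of D, and c = (b^2 - D)/(4a) must be an integer >= a.
Enumerate a = 1..38, b in [-a, a]:
  a=1: (1, 0, 1118)  [1]
  a=2: (2, 0, 559)  [1]
  a=3: (3, -2, 373), (3, 2, 373)  [2]
  a=4..5: none
  a=6: (6, -4, 187), (6, 4, 187)  [2]
  a=7: (7, -6, 161), (7, 6, 161)  [2]
  a=8: none
  a=9: (9, -8, 126), (9, 8, 126)  [2]
  a=10: none
  a=11: (11, -4, 102), (11, 4, 102)  [2]
  a=12: none
  a=13: (13, 0, 86)  [1]
  a=14: (14, -8, 81), (14, 8, 81)  [2]
  a=15..16: none
  a=17: (17, -4, 66), (17, 4, 66)  [2]
  a=18: (18, -8, 63), (18, 8, 63)  [2]
  a=19..20: none
  a=21: (21, -20, 58), (21, -8, 54), (21, 8, 54), (21, 20, 58)  [4]
  a=22: (22, -4, 51), (22, 4, 51)  [2]
  a=23: (23, -6, 49), (23, 6, 49)  [2]
  a=24..25: none
  a=26: (26, 0, 43)  [1]
  a=27: (27, -8, 42), (27, 8, 42)  [2]
  a=28: none
  a=29: (29, -20, 42), (29, 20, 42)  [2]
  a=30..32: none
  a=33: (33, -26, 39), (33, -4, 34), (33, 4, 34), (33, 26, 39)  [4]
  a=34..38: none
Total reduced forms: 1 + 1 + 2 + 2 + 2 + 2 + 2 + 1 + 2 + 2 + 2 + 4 + 2 + 2 + 1 + 2 + 2 + 4 = 36
h = 36

36


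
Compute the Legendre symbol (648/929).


p = 929 is prime, so compute (648/929) with the reciprocity algorithm (Jacobi-symbol steps: pull out 2s via (2/n), flip via reciprocity, reduce):
  pull out 2: (2/929) = +1  (since 929 mod 8 = 1)
  pull out 2: (2/929) = +1  (since 929 mod 8 = 1)
  pull out 2: (2/929) = +1  (since 929 mod 8 = 1)
  reciprocity: (81/929) -> +(929/81)
  reduce: (38/81)
  pull out 2: (2/81) = +1  (since 81 mod 8 = 1)
  reciprocity: (19/81) -> +(81/19)
  reduce: (5/19)
  reciprocity: (5/19) -> +(19/5)
  reduce: (4/5)
  pull out 2: (2/5) = -1  (since 5 mod 8 = 5)
  pull out 2: (2/5) = -1  (since 5 mod 8 = 5)
  (1/5) = 1
Product of signs = 1
(648/929) = 1

1


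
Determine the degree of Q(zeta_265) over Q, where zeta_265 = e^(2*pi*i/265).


The degree equals Euler's totient phi(265).
265 = 5 * 53
phi(265) = 208

208


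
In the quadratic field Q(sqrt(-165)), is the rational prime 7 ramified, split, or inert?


K = Q(sqrt(-165)). Since d mod 4 = 3, disc(K) = -660.
Check p | disc: -660 mod 7 = 5.
p does not divide disc. Compute Legendre symbol (d/p):
3^((7-1)/2) mod 7 = -1
(d/p) = -1, so p is inert: (p) stays prime with e=1, f=2, g=1.
Therefore p is inert.

inert


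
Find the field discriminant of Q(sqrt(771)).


For K = Q(sqrt(d)) with d squarefree: disc(K) = d if d = 1 mod 4, and disc(K) = 4d if d = 2 or 3 mod 4.
Here d = 771, and d mod 4 = 3.
d = 3 mod 4, not 1 (O_K = Z[sqrt(d)]), so disc(K) = 4d = 4 * (771) = 3084

3084


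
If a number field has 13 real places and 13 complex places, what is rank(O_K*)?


By Dirichlet's unit theorem:
rank = r1 + r2 - 1
= 13 + 13 - 1
= 25

25


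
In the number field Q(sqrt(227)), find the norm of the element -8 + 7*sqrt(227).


N(a + b*sqrt(d)) = a^2 - d*b^2
= (-8)^2 - (227)*(7)^2
= 64 - 11123
= -11059

-11059


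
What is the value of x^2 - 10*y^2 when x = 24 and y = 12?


x^2 - d*y^2
= 24^2 - 10*12^2
= 576 - 1440
= -864

-864


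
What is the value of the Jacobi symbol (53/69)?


Compute (53/69) via quadratic reciprocity:
  reciprocity: (53/69) -> +(69/53)
  reduce: (16/53)
  pull out 2: (2/53) = -1  (since 53 mod 8 = 5)
  pull out 2: (2/53) = -1  (since 53 mod 8 = 5)
  pull out 2: (2/53) = -1  (since 53 mod 8 = 5)
  pull out 2: (2/53) = -1  (since 53 mod 8 = 5)
  (1/53) = 1
Product of signs = 1

1


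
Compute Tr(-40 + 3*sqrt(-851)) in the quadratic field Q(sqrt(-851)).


Tr(a + b*sqrt(d)) = (a + b*sqrt(d)) + (a - b*sqrt(d)) = 2a
= 2 * (-40)
= -80

-80


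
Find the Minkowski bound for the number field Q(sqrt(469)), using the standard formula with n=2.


d = 469, d mod 4 = 1, so disc(K) = d = 469; |disc(K)| = 469
Real quadratic field, so n = 2, s = r2 = 0, r1 = 2
M = (n!/n^n) * (4/pi)^s * sqrt(|disc(K)|) = (2!/2^2) * (4/pi)^0 * sqrt(469)
= 0.5 * 1.000000 * 21.656408
= 10.8282

10.8282


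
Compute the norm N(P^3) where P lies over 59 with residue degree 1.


N(P^a) = p^(a*f)
= 59^(3*1)
= 59^3
= 205379

205379


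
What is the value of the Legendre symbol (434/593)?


p = 593 is prime, so compute (434/593) with the reciprocity algorithm (Jacobi-symbol steps: pull out 2s via (2/n), flip via reciprocity, reduce):
  pull out 2: (2/593) = +1  (since 593 mod 8 = 1)
  reciprocity: (217/593) -> +(593/217)
  reduce: (159/217)
  reciprocity: (159/217) -> +(217/159)
  reduce: (58/159)
  pull out 2: (2/159) = +1  (since 159 mod 8 = 7)
  reciprocity: (29/159) -> +(159/29)
  reduce: (14/29)
  pull out 2: (2/29) = -1  (since 29 mod 8 = 5)
  reciprocity: (7/29) -> +(29/7)
  reduce: (1/7)
  (1/7) = 1
Product of signs = -1
(434/593) = -1

-1


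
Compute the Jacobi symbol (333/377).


Compute (333/377) via quadratic reciprocity:
  reciprocity: (333/377) -> +(377/333)
  reduce: (44/333)
  pull out 2: (2/333) = -1  (since 333 mod 8 = 5)
  pull out 2: (2/333) = -1  (since 333 mod 8 = 5)
  reciprocity: (11/333) -> +(333/11)
  reduce: (3/11)
  reciprocity: (3/11) -> -(11/3)
  reduce: (2/3)
  pull out 2: (2/3) = -1  (since 3 mod 8 = 3)
  (1/3) = 1
Product of signs = 1

1


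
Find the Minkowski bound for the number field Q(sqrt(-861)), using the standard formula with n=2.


d = -861, d mod 4 = 3, so disc(K) = 4d = -3444; |disc(K)| = 3444
Imaginary quadratic field, so n = 2, s = r2 = 1, r1 = 0
M = (n!/n^n) * (4/pi)^s * sqrt(|disc(K)|) = (2!/2^2) * (4/pi)^1 * sqrt(3444)
= 0.5 * 1.273240 * 58.685603
= 37.3604

37.3604


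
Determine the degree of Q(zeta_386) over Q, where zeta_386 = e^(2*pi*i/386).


The degree equals Euler's totient phi(386).
386 = 2 * 193
phi(386) = 192

192


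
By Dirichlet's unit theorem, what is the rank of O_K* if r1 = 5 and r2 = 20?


By Dirichlet's unit theorem:
rank = r1 + r2 - 1
= 5 + 20 - 1
= 24

24


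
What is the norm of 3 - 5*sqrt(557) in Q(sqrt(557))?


N(a + b*sqrt(d)) = a^2 - d*b^2
= (3)^2 - (557)*(-5)^2
= 9 - 13925
= -13916

-13916


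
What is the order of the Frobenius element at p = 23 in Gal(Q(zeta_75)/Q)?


The Frobenius at p in Gal(Q(zeta_n)/Q) = (Z/nZ)* is the class of p, so its order is ord_75(23), the smallest k >= 1 with 23^k = 1 mod 75.
n = 75 = 3 * 5^2, phi(75) = 40; the order divides phi(n).
Divisors of 40: 1, 2, 4, 5, 8, 10, 20, 40
Repeated squaring mod 75: 23^1 = 23, 23^2 = 4, 23^4 = 16, 23^8 = 31, 23^16 = 61, 23^32 = 46
Test divisors in increasing order:
  k=1: 23^1 = 23 mod 75
  k=2: 23^2 = 4 mod 75
  k=4: 23^4 = 16 mod 75
  k=5: 23^5 = 16 * 23 = 68 mod 75
  k=8: 23^8 = 31 mod 75
  k=10: 23^10 = 31 * 4 = 49 mod 75
  k=20: 23^20 = 61 * 16 = 1 mod 75  <- first divisor giving 1
Order = 20

20


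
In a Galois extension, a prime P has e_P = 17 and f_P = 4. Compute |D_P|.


|D_P| = e * f
= 17 * 4
= 68

68


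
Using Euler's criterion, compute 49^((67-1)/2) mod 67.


p = 67 is prime and the exponent is (p-1)/2 = 33, so by Euler's criterion 49^33 = (49/67) = +1 or -1 mod 67.
Compute by square-and-multiply:
  33 = 32 + 1 (binary 100001)
  Repeated squaring mod 67: 49^1 = 49, 49^2 = 56, 49^4 = 54, 49^8 = 35, 49^16 = 19, 49^32 = 26
  49^33 = 49^32 * 49^1 = 26 * 49 mod 67
    26 * 49 = 1274 = 1 mod 67
  49^33 = 1 mod 67
Result 1: 49 is a quadratic residue mod 67.
49^33 mod 67 = 1

1


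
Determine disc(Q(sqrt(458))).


For K = Q(sqrt(d)) with d squarefree: disc(K) = d if d = 1 mod 4, and disc(K) = 4d if d = 2 or 3 mod 4.
Here d = 458, and d mod 4 = 2.
d = 2 mod 4, not 1 (O_K = Z[sqrt(d)]), so disc(K) = 4d = 4 * (458) = 1832

1832


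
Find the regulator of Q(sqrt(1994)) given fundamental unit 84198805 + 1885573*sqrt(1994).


epsilon = 84198805 + 1885573*sqrt(1994)
= 1.6840e+08
R = ln(1.6840e+08)
= 18.9418

18.9418


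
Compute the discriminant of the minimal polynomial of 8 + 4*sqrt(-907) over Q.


The element 8 + 4*sqrt(-907) has minimal polynomial:
x^2 - 16*x + 14576
Discriminant = (-16)^2 - 4*(14576)
= 256 - 58304
= -58048

-58048


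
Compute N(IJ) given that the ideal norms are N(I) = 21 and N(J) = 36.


N(IJ) = N(I) * N(J)
= 21 * 36
= 756

756


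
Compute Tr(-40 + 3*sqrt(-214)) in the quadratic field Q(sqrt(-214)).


Tr(a + b*sqrt(d)) = (a + b*sqrt(d)) + (a - b*sqrt(d)) = 2a
= 2 * (-40)
= -80

-80


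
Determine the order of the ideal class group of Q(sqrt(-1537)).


K = Q(sqrt(-1537)). d mod 4 = 3, so D = disc(K) = 4d = -6148
h(K) equals the number of primitive reduced positive-definite forms (a, b, c) = a*x^2 + b*x*y + c*y^2 with b^2 - 4ac = D,
where reduced means |b| <= a <= c, with b >= 0 whenever |b| = a or a = c, and primitive means gcd(a, b, c) = 1.
Reduced forces 3a^2 <= |D| = 6148, so 1 <= a <= 45; b must have the parity of D, and c = (b^2 - D)/(4a) must be an integer >= a.
Enumerate a = 1..45, b in [-a, a]:
  a=1: (1, 0, 1537)  [1]
  a=2: (2, 2, 769)  [1]
  a=3..10: none
  a=11: (11, -10, 142), (11, 10, 142)  [2]
  a=12: none
  a=13: (13, -12, 121), (13, 12, 121)  [2]
  a=14..21: none
  a=22: (22, -10, 71), (22, 10, 71)  [2]
  a=23: (23, -4, 67), (23, 4, 67)  [2]
  a=24..25: none
  a=26: (26, -14, 61), (26, 14, 61)  [2]
  a=27..28: none
  a=29: (29, 0, 53)  [1]
  a=30..40: none
  a=41: (41, 24, 41)  [1]
  a=42: none
  a=43: (43, -42, 46), (43, 42, 46)  [2]
  a=44..45: none
Total reduced forms: 1 + 1 + 2 + 2 + 2 + 2 + 2 + 1 + 1 + 2 = 16
h = 16

16


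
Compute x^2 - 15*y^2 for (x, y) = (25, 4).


x^2 - d*y^2
= 25^2 - 15*4^2
= 625 - 240
= 385

385


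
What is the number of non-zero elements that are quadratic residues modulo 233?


For prime p, the number of non-zero quadratic residues is (p-1)/2.
= (233-1)/2
= 116

116


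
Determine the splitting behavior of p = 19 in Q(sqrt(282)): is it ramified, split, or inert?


K = Q(sqrt(282)). Since d mod 4 = 2, disc(K) = 1128.
Check p | disc: 1128 mod 19 = 7.
p does not divide disc. Compute Legendre symbol (d/p):
16^((19-1)/2) mod 19 = 1
(d/p) = 1, so p splits: (p) = P*P' with e=1, f=1, g=2.
Therefore p is split.

split


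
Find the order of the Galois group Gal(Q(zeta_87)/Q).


|Gal(Q(zeta_87)/Q)| = phi(87)
= 56

56


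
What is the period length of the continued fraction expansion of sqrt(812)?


Run the CF algorithm for sqrt(812).
a_0 = floor(sqrt(812)) = 28; set m_0=0, q_0=1.
Recurrence: m' = q*a - m,  q' = (d - m'^2)/q,  a' = floor((a_0 + m')/q').
  step 1: m=28, q=28, a=2
  step 2: m=28, q=1, a=56
a_2 = 2*a_0 = 56, so the period closes here.
sqrt(812) = [28; 2, 56]
Period length = 2

2


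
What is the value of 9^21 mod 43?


p = 43 is prime and the exponent is (p-1)/2 = 21, so by Euler's criterion 9^21 = (9/43) = +1 or -1 mod 43.
Compute by square-and-multiply:
  21 = 16 + 4 + 1 (binary 10101)
  Repeated squaring mod 43: 9^1 = 9, 9^2 = 38, 9^4 = 25, 9^8 = 23, 9^16 = 13
  9^21 = 9^16 * 9^4 * 9^1 = 13 * 25 * 9 mod 43
    13 * 25 = 325 = 24 mod 43
    24 * 9 = 216 = 1 mod 43
  9^21 = 1 mod 43
Result 1: 9 is a quadratic residue mod 43.
9^21 mod 43 = 1

1


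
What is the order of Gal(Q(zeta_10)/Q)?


|Gal(Q(zeta_10)/Q)| = phi(10)
= 4

4


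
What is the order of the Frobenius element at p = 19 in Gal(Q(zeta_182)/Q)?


The Frobenius at p in Gal(Q(zeta_n)/Q) = (Z/nZ)* is the class of p, so its order is ord_182(19), the smallest k >= 1 with 19^k = 1 mod 182.
n = 182 = 2 * 7 * 13, phi(182) = 72; the order divides phi(n).
Divisors of 72: 1, 2, 3, 4, 6, 8, 9, 12, 18, 24, 36, 72
Repeated squaring mod 182: 19^1 = 19, 19^2 = 179, 19^4 = 9, 19^8 = 81, 19^16 = 9, 19^32 = 81, 19^64 = 9
Test divisors in increasing order:
  k=1: 19^1 = 19 mod 182
  k=2: 19^2 = 179 mod 182
  k=3: 19^3 = 179 * 19 = 125 mod 182
  k=4: 19^4 = 9 mod 182
  k=6: 19^6 = 9 * 179 = 155 mod 182
  k=8: 19^8 = 81 mod 182
  k=9: 19^9 = 81 * 19 = 83 mod 182
  k=12: 19^12 = 81 * 9 = 1 mod 182  <- first divisor giving 1
Order = 12

12


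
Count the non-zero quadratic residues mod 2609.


For prime p, the number of non-zero quadratic residues is (p-1)/2.
= (2609-1)/2
= 1304

1304


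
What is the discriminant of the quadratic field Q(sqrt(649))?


For K = Q(sqrt(d)) with d squarefree: disc(K) = d if d = 1 mod 4, and disc(K) = 4d if d = 2 or 3 mod 4.
Here d = 649, and d mod 4 = 1.
d = 1 mod 4 (O_K = Z[(1+sqrt(d))/2]), so disc(K) = d = 649

649


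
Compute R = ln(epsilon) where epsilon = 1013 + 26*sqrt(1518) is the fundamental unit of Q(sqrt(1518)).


epsilon = 1013 + 26*sqrt(1518)
= 2025.9995
R = ln(2025.9995)
= 7.6138

7.6138


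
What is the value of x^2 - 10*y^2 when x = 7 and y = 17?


x^2 - d*y^2
= 7^2 - 10*17^2
= 49 - 2890
= -2841

-2841


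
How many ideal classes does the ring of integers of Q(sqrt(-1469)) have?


K = Q(sqrt(-1469)). d mod 4 = 3, so D = disc(K) = 4d = -5876
h(K) equals the number of primitive reduced positive-definite forms (a, b, c) = a*x^2 + b*x*y + c*y^2 with b^2 - 4ac = D,
where reduced means |b| <= a <= c, with b >= 0 whenever |b| = a or a = c, and primitive means gcd(a, b, c) = 1.
Reduced forces 3a^2 <= |D| = 5876, so 1 <= a <= 44; b must have the parity of D, and c = (b^2 - D)/(4a) must be an integer >= a.
Enumerate a = 1..44, b in [-a, a]:
  a=1: (1, 0, 1469)  [1]
  a=2: (2, 2, 735)  [1]
  a=3: (3, -2, 490), (3, 2, 490)  [2]
  a=4: none
  a=5: (5, -2, 294), (5, 2, 294)  [2]
  a=6: (6, -2, 245), (6, 2, 245)  [2]
  a=7: (7, -2, 210), (7, 2, 210)  [2]
  a=8: none
  a=9: (9, -8, 165), (9, 8, 165)  [2]
  a=10: (10, -2, 147), (10, 2, 147)  [2]
  a=11: (11, -8, 135), (11, 8, 135)  [2]
  a=12: none
  a=13: (13, 0, 113)  [1]
  a=14: (14, -2, 105), (14, 2, 105)  [2]
  a=15: (15, -8, 99), (15, -2, 98), (15, 2, 98), (15, 8, 99)  [4]
  a=16..17: none
  a=18: (18, -10, 83), (18, 10, 83)  [2]
  a=19..20: none
  a=21: (21, -16, 73), (21, -2, 70), (21, 2, 70), (21, 16, 73)  [4]
  a=22: (22, -14, 69), (22, 14, 69)  [2]
  a=23: (23, -14, 66), (23, 14, 66)  [2]
  a=24: none
  a=25: (25, -18, 62), (25, 18, 62)  [2]
  a=26: (26, 26, 63)  [1]
  a=27: (27, -8, 55), (27, 8, 55)  [2]
  a=28..29: none
  a=30: (30, -22, 53), (30, -2, 49), (30, 2, 49), (30, 22, 53)  [4]
  a=31: (31, -18, 50), (31, 18, 50)  [2]
  a=32: none
  a=33: (33, -14, 46), (33, -8, 45), (33, 8, 45), (33, 14, 46)  [4]
  a=34: none
  a=35: (35, -12, 43), (35, -2, 42), (35, 2, 42), (35, 12, 43)  [4]
  a=36: none
  a=37: (37, -28, 45), (37, 28, 45)  [2]
  a=38: none
  a=39: (39, -26, 42), (39, 26, 42)  [2]
  a=40..44: none
Total reduced forms: 1 + 1 + 2 + 2 + 2 + 2 + 2 + 2 + 2 + 1 + 2 + 4 + 2 + 4 + 2 + 2 + 2 + 1 + 2 + 4 + 2 + 4 + 4 + 2 + 2 = 56
h = 56

56


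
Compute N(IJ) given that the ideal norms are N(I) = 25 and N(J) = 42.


N(IJ) = N(I) * N(J)
= 25 * 42
= 1050

1050


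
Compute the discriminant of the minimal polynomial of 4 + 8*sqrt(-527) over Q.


The element 4 + 8*sqrt(-527) has minimal polynomial:
x^2 - 8*x + 33744
Discriminant = (-8)^2 - 4*(33744)
= 64 - 134976
= -134912

-134912


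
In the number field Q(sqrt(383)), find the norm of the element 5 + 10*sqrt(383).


N(a + b*sqrt(d)) = a^2 - d*b^2
= (5)^2 - (383)*(10)^2
= 25 - 38300
= -38275

-38275


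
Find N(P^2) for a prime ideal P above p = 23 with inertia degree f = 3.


N(P^a) = p^(a*f)
= 23^(2*3)
= 23^6
= 148035889

148035889


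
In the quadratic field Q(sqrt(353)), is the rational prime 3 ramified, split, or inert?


K = Q(sqrt(353)). Since d mod 4 = 1, disc(K) = 353.
Check p | disc: 353 mod 3 = 2.
p does not divide disc. Compute Legendre symbol (d/p):
2^((3-1)/2) mod 3 = -1
(d/p) = -1, so p is inert: (p) stays prime with e=1, f=2, g=1.
Therefore p is inert.

inert


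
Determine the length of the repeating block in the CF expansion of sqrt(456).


Run the CF algorithm for sqrt(456).
a_0 = floor(sqrt(456)) = 21; set m_0=0, q_0=1.
Recurrence: m' = q*a - m,  q' = (d - m'^2)/q,  a' = floor((a_0 + m')/q').
  step 1: m=21, q=15, a=2
  step 2: m=9, q=25, a=1
  step 3: m=16, q=8, a=4
  step 4: m=16, q=25, a=1
  step 5: m=9, q=15, a=2
  step 6: m=21, q=1, a=42
a_6 = 2*a_0 = 42, so the period closes here.
sqrt(456) = [21; 2, 1, 4, 1, 2, 42]
Period length = 6

6


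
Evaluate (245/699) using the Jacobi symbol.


Compute (245/699) via quadratic reciprocity:
  reciprocity: (245/699) -> +(699/245)
  reduce: (209/245)
  reciprocity: (209/245) -> +(245/209)
  reduce: (36/209)
  pull out 2: (2/209) = +1  (since 209 mod 8 = 1)
  pull out 2: (2/209) = +1  (since 209 mod 8 = 1)
  reciprocity: (9/209) -> +(209/9)
  reduce: (2/9)
  pull out 2: (2/9) = +1  (since 9 mod 8 = 1)
  (1/9) = 1
Product of signs = 1

1


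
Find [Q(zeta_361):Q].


The degree equals Euler's totient phi(361).
361 = 19^2
phi(361) = 342

342


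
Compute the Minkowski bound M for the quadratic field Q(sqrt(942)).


d = 942, d mod 4 = 2, so disc(K) = 4d = 3768; |disc(K)| = 3768
Real quadratic field, so n = 2, s = r2 = 0, r1 = 2
M = (n!/n^n) * (4/pi)^s * sqrt(|disc(K)|) = (2!/2^2) * (4/pi)^0 * sqrt(3768)
= 0.5 * 1.000000 * 61.384037
= 30.6920

30.6920


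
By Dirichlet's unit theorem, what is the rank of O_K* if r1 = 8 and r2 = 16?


By Dirichlet's unit theorem:
rank = r1 + r2 - 1
= 8 + 16 - 1
= 23

23


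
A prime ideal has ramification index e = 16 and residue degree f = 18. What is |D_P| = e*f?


|D_P| = e * f
= 16 * 18
= 288

288


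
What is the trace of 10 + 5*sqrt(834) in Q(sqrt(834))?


Tr(a + b*sqrt(d)) = (a + b*sqrt(d)) + (a - b*sqrt(d)) = 2a
= 2 * (10)
= 20

20


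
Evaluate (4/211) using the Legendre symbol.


p = 211 is prime, so compute (4/211) with the reciprocity algorithm (Jacobi-symbol steps: pull out 2s via (2/n), flip via reciprocity, reduce):
  pull out 2: (2/211) = -1  (since 211 mod 8 = 3)
  pull out 2: (2/211) = -1  (since 211 mod 8 = 3)
  (1/211) = 1
Product of signs = 1
(4/211) = 1

1


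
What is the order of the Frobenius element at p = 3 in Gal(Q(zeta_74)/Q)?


The Frobenius at p in Gal(Q(zeta_n)/Q) = (Z/nZ)* is the class of p, so its order is ord_74(3), the smallest k >= 1 with 3^k = 1 mod 74.
n = 74 = 2 * 37, phi(74) = 36; the order divides phi(n).
Divisors of 36: 1, 2, 3, 4, 6, 9, 12, 18, 36
Repeated squaring mod 74: 3^1 = 3, 3^2 = 9, 3^4 = 7, 3^8 = 49, 3^16 = 33, 3^32 = 53
Test divisors in increasing order:
  k=1: 3^1 = 3 mod 74
  k=2: 3^2 = 9 mod 74
  k=3: 3^3 = 9 * 3 = 27 mod 74
  k=4: 3^4 = 7 mod 74
  k=6: 3^6 = 7 * 9 = 63 mod 74
  k=9: 3^9 = 49 * 3 = 73 mod 74
  k=12: 3^12 = 49 * 7 = 47 mod 74
  k=18: 3^18 = 33 * 9 = 1 mod 74  <- first divisor giving 1
Order = 18

18


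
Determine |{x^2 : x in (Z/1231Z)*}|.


For prime p, the number of non-zero quadratic residues is (p-1)/2.
= (1231-1)/2
= 615

615


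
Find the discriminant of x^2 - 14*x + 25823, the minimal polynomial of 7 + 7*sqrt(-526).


The element 7 + 7*sqrt(-526) has minimal polynomial:
x^2 - 14*x + 25823
Discriminant = (-14)^2 - 4*(25823)
= 196 - 103292
= -103096

-103096


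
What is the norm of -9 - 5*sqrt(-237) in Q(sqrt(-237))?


N(a + b*sqrt(d)) = a^2 - d*b^2
= (-9)^2 - (-237)*(-5)^2
= 81 + 5925
= 6006

6006


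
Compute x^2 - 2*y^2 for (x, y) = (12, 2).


x^2 - d*y^2
= 12^2 - 2*2^2
= 144 - 8
= 136

136


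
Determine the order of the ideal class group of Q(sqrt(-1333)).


K = Q(sqrt(-1333)). d mod 4 = 3, so D = disc(K) = 4d = -5332
h(K) equals the number of primitive reduced positive-definite forms (a, b, c) = a*x^2 + b*x*y + c*y^2 with b^2 - 4ac = D,
where reduced means |b| <= a <= c, with b >= 0 whenever |b| = a or a = c, and primitive means gcd(a, b, c) = 1.
Reduced forces 3a^2 <= |D| = 5332, so 1 <= a <= 42; b must have the parity of D, and c = (b^2 - D)/(4a) must be an integer >= a.
Enumerate a = 1..42, b in [-a, a]:
  a=1: (1, 0, 1333)  [1]
  a=2: (2, 2, 667)  [1]
  a=3..6: none
  a=7: (7, -4, 191), (7, 4, 191)  [2]
  a=8..10: none
  a=11: (11, -6, 122), (11, 6, 122)  [2]
  a=12..13: none
  a=14: (14, -10, 97), (14, 10, 97)  [2]
  a=15..18: none
  a=19: (19, -8, 71), (19, 8, 71)  [2]
  a=20..21: none
  a=22: (22, -6, 61), (22, 6, 61)  [2]
  a=23: (23, -2, 58), (23, 2, 58)  [2]
  a=24..28: none
  a=29: (29, -2, 46), (29, 2, 46)  [2]
  a=30: none
  a=31: (31, 0, 43)  [1]
  a=32..36: none
  a=37: (37, 12, 37)  [1]
  a=38: (38, -30, 41), (38, 30, 41)  [2]
  a=39..42: none
Total reduced forms: 1 + 1 + 2 + 2 + 2 + 2 + 2 + 2 + 2 + 1 + 1 + 2 = 20
h = 20

20


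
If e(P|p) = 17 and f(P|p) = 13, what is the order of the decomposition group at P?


|D_P| = e * f
= 17 * 13
= 221

221


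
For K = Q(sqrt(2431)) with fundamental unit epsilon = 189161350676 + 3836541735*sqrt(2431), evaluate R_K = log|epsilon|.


epsilon = 189161350676 + 3836541735*sqrt(2431)
= 3.7832e+11
R = ln(3.7832e+11)
= 26.6590

26.6590


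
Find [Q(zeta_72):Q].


The degree equals Euler's totient phi(72).
72 = 2^3 * 3^2
phi(72) = 24

24


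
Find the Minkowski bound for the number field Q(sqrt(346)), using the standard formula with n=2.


d = 346, d mod 4 = 2, so disc(K) = 4d = 1384; |disc(K)| = 1384
Real quadratic field, so n = 2, s = r2 = 0, r1 = 2
M = (n!/n^n) * (4/pi)^s * sqrt(|disc(K)|) = (2!/2^2) * (4/pi)^0 * sqrt(1384)
= 0.5 * 1.000000 * 37.202150
= 18.6011

18.6011


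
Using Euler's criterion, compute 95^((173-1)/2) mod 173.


p = 173 is prime and the exponent is (p-1)/2 = 86, so by Euler's criterion 95^86 = (95/173) = +1 or -1 mod 173.
Compute by square-and-multiply:
  86 = 64 + 16 + 4 + 2 (binary 1010110)
  Repeated squaring mod 173: 95^1 = 95, 95^2 = 29, 95^4 = 149, 95^8 = 57, 95^16 = 135, 95^32 = 60, 95^64 = 140
  95^86 = 95^64 * 95^16 * 95^4 * 95^2 = 140 * 135 * 149 * 29 mod 173
    140 * 135 = 18900 = 43 mod 173
    43 * 149 = 6407 = 6 mod 173
    6 * 29 = 174 = 1 mod 173
  95^86 = 1 mod 173
Result 1: 95 is a quadratic residue mod 173.
95^86 mod 173 = 1

1


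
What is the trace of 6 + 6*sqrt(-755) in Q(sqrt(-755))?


Tr(a + b*sqrt(d)) = (a + b*sqrt(d)) + (a - b*sqrt(d)) = 2a
= 2 * (6)
= 12

12


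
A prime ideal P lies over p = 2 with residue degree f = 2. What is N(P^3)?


N(P^a) = p^(a*f)
= 2^(3*2)
= 2^6
= 64

64


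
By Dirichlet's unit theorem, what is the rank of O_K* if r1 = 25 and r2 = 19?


By Dirichlet's unit theorem:
rank = r1 + r2 - 1
= 25 + 19 - 1
= 43

43


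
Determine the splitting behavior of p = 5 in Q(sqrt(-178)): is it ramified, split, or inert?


K = Q(sqrt(-178)). Since d mod 4 = 2, disc(K) = -712.
Check p | disc: -712 mod 5 = 3.
p does not divide disc. Compute Legendre symbol (d/p):
2^((5-1)/2) mod 5 = -1
(d/p) = -1, so p is inert: (p) stays prime with e=1, f=2, g=1.
Therefore p is inert.

inert


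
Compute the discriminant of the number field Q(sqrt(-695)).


For K = Q(sqrt(d)) with d squarefree: disc(K) = d if d = 1 mod 4, and disc(K) = 4d if d = 2 or 3 mod 4.
Here d = -695, and d mod 4 = 1.
d = 1 mod 4 (O_K = Z[(1+sqrt(d))/2]), so disc(K) = d = -695

-695


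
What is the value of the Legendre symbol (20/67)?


p = 67 is prime, so compute (20/67) with the reciprocity algorithm (Jacobi-symbol steps: pull out 2s via (2/n), flip via reciprocity, reduce):
  pull out 2: (2/67) = -1  (since 67 mod 8 = 3)
  pull out 2: (2/67) = -1  (since 67 mod 8 = 3)
  reciprocity: (5/67) -> +(67/5)
  reduce: (2/5)
  pull out 2: (2/5) = -1  (since 5 mod 8 = 5)
  (1/5) = 1
Product of signs = -1
(20/67) = -1

-1


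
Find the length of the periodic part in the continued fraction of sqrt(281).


Run the CF algorithm for sqrt(281).
a_0 = floor(sqrt(281)) = 16; set m_0=0, q_0=1.
Recurrence: m' = q*a - m,  q' = (d - m'^2)/q,  a' = floor((a_0 + m')/q').
  step 1: m=16, q=25, a=1
  step 2: m=9, q=8, a=3
  step 3: m=15, q=7, a=4
  step 4: m=13, q=16, a=1
  step 5: m=3, q=17, a=1
  step 6: m=14, q=5, a=6
  step 7: m=16, q=5, a=6
  step 8: m=14, q=17, a=1
  step 9: m=3, q=16, a=1
  step 10: m=13, q=7, a=4
  step 11: m=15, q=8, a=3
  step 12: m=9, q=25, a=1
  step 13: m=16, q=1, a=32
a_13 = 2*a_0 = 32, so the period closes here.
sqrt(281) = [16; 1, 3, 4, 1, 1, 6, 6, 1, 1, 4, 3, 1, 32]
Period length = 13

13


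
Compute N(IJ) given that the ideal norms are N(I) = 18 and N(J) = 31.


N(IJ) = N(I) * N(J)
= 18 * 31
= 558

558


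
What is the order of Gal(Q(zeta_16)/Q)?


|Gal(Q(zeta_16)/Q)| = phi(16)
= 8

8


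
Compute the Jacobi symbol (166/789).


Compute (166/789) via quadratic reciprocity:
  pull out 2: (2/789) = -1  (since 789 mod 8 = 5)
  reciprocity: (83/789) -> +(789/83)
  reduce: (42/83)
  pull out 2: (2/83) = -1  (since 83 mod 8 = 3)
  reciprocity: (21/83) -> +(83/21)
  reduce: (20/21)
  pull out 2: (2/21) = -1  (since 21 mod 8 = 5)
  pull out 2: (2/21) = -1  (since 21 mod 8 = 5)
  reciprocity: (5/21) -> +(21/5)
  reduce: (1/5)
  (1/5) = 1
Product of signs = 1

1


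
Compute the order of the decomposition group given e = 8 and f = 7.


|D_P| = e * f
= 8 * 7
= 56

56


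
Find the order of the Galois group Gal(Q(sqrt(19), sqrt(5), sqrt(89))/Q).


The 3 square roots of distinct primes are multiplicatively independent over Q,
so [K:Q] = 2^3 and Gal(K/Q) is isomorphic to (Z/2Z)^3.
|Gal| = 2^3 = 8

8


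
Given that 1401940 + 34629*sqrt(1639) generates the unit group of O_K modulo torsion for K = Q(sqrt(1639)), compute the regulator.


epsilon = 1401940 + 34629*sqrt(1639)
= 2.8039e+06
R = ln(2.8039e+06)
= 14.8465

14.8465


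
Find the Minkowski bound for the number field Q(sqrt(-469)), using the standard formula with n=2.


d = -469, d mod 4 = 3, so disc(K) = 4d = -1876; |disc(K)| = 1876
Imaginary quadratic field, so n = 2, s = r2 = 1, r1 = 0
M = (n!/n^n) * (4/pi)^s * sqrt(|disc(K)|) = (2!/2^2) * (4/pi)^1 * sqrt(1876)
= 0.5 * 1.273240 * 43.312816
= 27.5738

27.5738


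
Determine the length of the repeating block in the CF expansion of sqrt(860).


Run the CF algorithm for sqrt(860).
a_0 = floor(sqrt(860)) = 29; set m_0=0, q_0=1.
Recurrence: m' = q*a - m,  q' = (d - m'^2)/q,  a' = floor((a_0 + m')/q').
  step 1: m=29, q=19, a=3
  step 2: m=28, q=4, a=14
  step 3: m=28, q=19, a=3
  step 4: m=29, q=1, a=58
a_4 = 2*a_0 = 58, so the period closes here.
sqrt(860) = [29; 3, 14, 3, 58]
Period length = 4

4


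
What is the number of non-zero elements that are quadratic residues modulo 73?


For prime p, the number of non-zero quadratic residues is (p-1)/2.
= (73-1)/2
= 36

36


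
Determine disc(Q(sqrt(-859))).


For K = Q(sqrt(d)) with d squarefree: disc(K) = d if d = 1 mod 4, and disc(K) = 4d if d = 2 or 3 mod 4.
Here d = -859, and d mod 4 = 1.
d = 1 mod 4 (O_K = Z[(1+sqrt(d))/2]), so disc(K) = d = -859

-859


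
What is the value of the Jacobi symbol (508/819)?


Compute (508/819) via quadratic reciprocity:
  pull out 2: (2/819) = -1  (since 819 mod 8 = 3)
  pull out 2: (2/819) = -1  (since 819 mod 8 = 3)
  reciprocity: (127/819) -> -(819/127)
  reduce: (57/127)
  reciprocity: (57/127) -> +(127/57)
  reduce: (13/57)
  reciprocity: (13/57) -> +(57/13)
  reduce: (5/13)
  reciprocity: (5/13) -> +(13/5)
  reduce: (3/5)
  reciprocity: (3/5) -> +(5/3)
  reduce: (2/3)
  pull out 2: (2/3) = -1  (since 3 mod 8 = 3)
  (1/3) = 1
Product of signs = 1

1


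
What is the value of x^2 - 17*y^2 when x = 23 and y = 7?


x^2 - d*y^2
= 23^2 - 17*7^2
= 529 - 833
= -304

-304


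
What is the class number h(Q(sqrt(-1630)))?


K = Q(sqrt(-1630)). d mod 4 = 2, so D = disc(K) = 4d = -6520
h(K) equals the number of primitive reduced positive-definite forms (a, b, c) = a*x^2 + b*x*y + c*y^2 with b^2 - 4ac = D,
where reduced means |b| <= a <= c, with b >= 0 whenever |b| = a or a = c, and primitive means gcd(a, b, c) = 1.
Reduced forces 3a^2 <= |D| = 6520, so 1 <= a <= 46; b must have the parity of D, and c = (b^2 - D)/(4a) must be an integer >= a.
Enumerate a = 1..46, b in [-a, a]:
  a=1: (1, 0, 1630)  [1]
  a=2: (2, 0, 815)  [1]
  a=3..4: none
  a=5: (5, 0, 326)  [1]
  a=6: none
  a=7: (7, -2, 233), (7, 2, 233)  [2]
  a=8..9: none
  a=10: (10, 0, 163)  [1]
  a=11: (11, -6, 149), (11, 6, 149)  [2]
  a=12..13: none
  a=14: (14, -12, 119), (14, 12, 119)  [2]
  a=15..16: none
  a=17: (17, -12, 98), (17, 12, 98)  [2]
  a=18: none
  a=19: (19, -4, 86), (19, 4, 86)  [2]
  a=20..21: none
  a=22: (22, -16, 77), (22, 16, 77)  [2]
  a=23: (23, -14, 73), (23, 14, 73)  [2]
  a=24..28: none
  a=29: (29, -18, 59), (29, 18, 59)  [2]
  a=30..33: none
  a=34: (34, -12, 49), (34, 12, 49)  [2]
  a=35: (35, -30, 53), (35, 30, 53)  [2]
  a=36..37: none
  a=38: (38, -4, 43), (38, 4, 43)  [2]
  a=39..40: none
  a=41: (41, -32, 46), (41, 32, 46)  [2]
  a=42..46: none
Total reduced forms: 1 + 1 + 1 + 2 + 1 + 2 + 2 + 2 + 2 + 2 + 2 + 2 + 2 + 2 + 2 + 2 = 28
h = 28

28


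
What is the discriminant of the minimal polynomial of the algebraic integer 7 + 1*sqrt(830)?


The element 7 + 1*sqrt(830) has minimal polynomial:
x^2 - 14*x - 781
Discriminant = (-14)^2 - 4*(-781)
= 196 + 3124
= 3320

3320


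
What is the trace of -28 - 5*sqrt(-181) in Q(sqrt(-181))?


Tr(a + b*sqrt(d)) = (a + b*sqrt(d)) + (a - b*sqrt(d)) = 2a
= 2 * (-28)
= -56

-56


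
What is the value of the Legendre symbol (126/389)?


p = 389 is prime, so compute (126/389) with the reciprocity algorithm (Jacobi-symbol steps: pull out 2s via (2/n), flip via reciprocity, reduce):
  pull out 2: (2/389) = -1  (since 389 mod 8 = 5)
  reciprocity: (63/389) -> +(389/63)
  reduce: (11/63)
  reciprocity: (11/63) -> -(63/11)
  reduce: (8/11)
  pull out 2: (2/11) = -1  (since 11 mod 8 = 3)
  pull out 2: (2/11) = -1  (since 11 mod 8 = 3)
  pull out 2: (2/11) = -1  (since 11 mod 8 = 3)
  (1/11) = 1
Product of signs = -1
(126/389) = -1

-1


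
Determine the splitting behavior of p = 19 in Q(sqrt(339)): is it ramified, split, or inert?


K = Q(sqrt(339)). Since d mod 4 = 3, disc(K) = 1356.
Check p | disc: 1356 mod 19 = 7.
p does not divide disc. Compute Legendre symbol (d/p):
16^((19-1)/2) mod 19 = 1
(d/p) = 1, so p splits: (p) = P*P' with e=1, f=1, g=2.
Therefore p is split.

split


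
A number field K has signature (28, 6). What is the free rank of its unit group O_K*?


By Dirichlet's unit theorem:
rank = r1 + r2 - 1
= 28 + 6 - 1
= 33

33


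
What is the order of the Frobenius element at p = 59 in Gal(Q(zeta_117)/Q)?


The Frobenius at p in Gal(Q(zeta_n)/Q) = (Z/nZ)* is the class of p, so its order is ord_117(59), the smallest k >= 1 with 59^k = 1 mod 117.
n = 117 = 3^2 * 13, phi(117) = 72; the order divides phi(n).
Divisors of 72: 1, 2, 3, 4, 6, 8, 9, 12, 18, 24, 36, 72
Repeated squaring mod 117: 59^1 = 59, 59^2 = 88, 59^4 = 22, 59^8 = 16, 59^16 = 22, 59^32 = 16, 59^64 = 22
Test divisors in increasing order:
  k=1: 59^1 = 59 mod 117
  k=2: 59^2 = 88 mod 117
  k=3: 59^3 = 88 * 59 = 44 mod 117
  k=4: 59^4 = 22 mod 117
  k=6: 59^6 = 22 * 88 = 64 mod 117
  k=8: 59^8 = 16 mod 117
  k=9: 59^9 = 16 * 59 = 8 mod 117
  k=12: 59^12 = 16 * 22 = 1 mod 117  <- first divisor giving 1
Order = 12

12
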